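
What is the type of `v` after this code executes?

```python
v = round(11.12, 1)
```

round() with ndigits arg returns float

float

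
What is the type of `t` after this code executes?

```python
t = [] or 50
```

'or' returns first truthy value (50, which is int)

int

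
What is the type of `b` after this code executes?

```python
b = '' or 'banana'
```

'or' returns first truthy value ('banana', which is str)

str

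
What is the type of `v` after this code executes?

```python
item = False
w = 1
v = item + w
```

bool + int returns int (False is 0, so 0 + 1 = 1)

int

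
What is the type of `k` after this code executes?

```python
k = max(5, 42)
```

max() of ints returns int

int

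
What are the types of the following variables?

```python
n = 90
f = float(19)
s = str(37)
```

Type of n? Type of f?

n is int; f is float

int, float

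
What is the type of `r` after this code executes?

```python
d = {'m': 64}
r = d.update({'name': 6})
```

dict.update() returns None

NoneType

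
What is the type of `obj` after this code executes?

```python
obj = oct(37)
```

oct() returns str representation

str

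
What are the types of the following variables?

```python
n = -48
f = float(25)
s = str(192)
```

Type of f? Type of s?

f is float; s is str

float, str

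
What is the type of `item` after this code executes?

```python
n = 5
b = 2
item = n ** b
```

int ** positive int returns int (5 ** 2 = 25)

int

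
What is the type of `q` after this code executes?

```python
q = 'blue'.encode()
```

str.encode() returns bytes

bytes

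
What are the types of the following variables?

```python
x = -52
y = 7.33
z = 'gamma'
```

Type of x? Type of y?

x is int; y is float

int, float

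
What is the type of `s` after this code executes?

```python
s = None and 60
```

'and' returns first falsy value (None)

NoneType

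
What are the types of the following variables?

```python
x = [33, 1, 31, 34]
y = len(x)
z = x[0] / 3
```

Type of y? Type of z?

len() returns int; int / int returns float

int, float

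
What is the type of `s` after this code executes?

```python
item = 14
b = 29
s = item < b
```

Comparison operators return bool

bool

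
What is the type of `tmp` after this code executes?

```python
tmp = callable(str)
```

callable() returns bool

bool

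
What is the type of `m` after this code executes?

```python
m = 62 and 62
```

'and' returns the last value when all truthy (62, which is int)

int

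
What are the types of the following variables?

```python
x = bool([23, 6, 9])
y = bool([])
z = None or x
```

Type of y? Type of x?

bool() returns bool; bool() returns bool

bool, bool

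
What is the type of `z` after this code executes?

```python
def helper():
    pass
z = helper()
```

A function with no return statement returns None

NoneType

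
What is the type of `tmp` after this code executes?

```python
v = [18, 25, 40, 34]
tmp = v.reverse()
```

list.reverse() returns None

NoneType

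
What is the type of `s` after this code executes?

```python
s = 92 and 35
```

'and' returns the last value when all truthy (35, which is int)

int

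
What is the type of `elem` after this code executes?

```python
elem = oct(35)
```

oct() returns str representation

str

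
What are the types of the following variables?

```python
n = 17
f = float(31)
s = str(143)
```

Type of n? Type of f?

n is int; f is float

int, float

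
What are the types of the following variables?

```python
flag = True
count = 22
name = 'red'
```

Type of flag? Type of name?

flag is bool; name is str

bool, str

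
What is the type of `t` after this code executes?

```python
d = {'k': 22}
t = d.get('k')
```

dict.get() returns the value (int) when key is found

int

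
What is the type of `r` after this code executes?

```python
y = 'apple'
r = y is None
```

'is' comparison returns bool

bool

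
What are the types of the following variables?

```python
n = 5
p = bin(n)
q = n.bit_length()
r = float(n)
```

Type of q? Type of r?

int.bit_length() returns int; float() returns float

int, float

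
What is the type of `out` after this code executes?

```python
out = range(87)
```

range() returns a range object

range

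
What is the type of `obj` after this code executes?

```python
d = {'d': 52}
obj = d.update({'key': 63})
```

dict.update() returns None

NoneType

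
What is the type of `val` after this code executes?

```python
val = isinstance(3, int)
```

isinstance() returns bool

bool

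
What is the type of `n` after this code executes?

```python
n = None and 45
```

'and' returns first falsy value (None)

NoneType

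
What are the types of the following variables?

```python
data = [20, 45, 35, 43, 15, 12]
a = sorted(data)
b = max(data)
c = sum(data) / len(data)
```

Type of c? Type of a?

int / int returns float; sorted() returns list

float, list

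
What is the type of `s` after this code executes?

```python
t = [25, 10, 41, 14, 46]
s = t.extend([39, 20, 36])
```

list.extend() returns None

NoneType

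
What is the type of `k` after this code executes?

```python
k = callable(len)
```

callable() returns bool

bool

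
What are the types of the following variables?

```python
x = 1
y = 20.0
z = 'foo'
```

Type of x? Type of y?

x is int; y is float

int, float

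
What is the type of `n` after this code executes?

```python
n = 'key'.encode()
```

str.encode() returns bytes

bytes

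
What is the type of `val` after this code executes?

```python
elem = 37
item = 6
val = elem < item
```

Comparison operators return bool

bool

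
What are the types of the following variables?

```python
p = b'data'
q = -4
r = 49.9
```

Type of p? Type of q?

p is bytes; q is int

bytes, int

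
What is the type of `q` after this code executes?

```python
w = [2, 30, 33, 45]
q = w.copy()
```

list.copy() returns list

list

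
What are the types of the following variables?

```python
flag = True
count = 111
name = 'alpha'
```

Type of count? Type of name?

count is int; name is str

int, str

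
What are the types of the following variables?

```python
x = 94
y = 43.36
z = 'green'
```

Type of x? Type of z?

x is int; z is str

int, str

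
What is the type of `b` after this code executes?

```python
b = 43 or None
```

'or' returns first truthy value (43, int)

int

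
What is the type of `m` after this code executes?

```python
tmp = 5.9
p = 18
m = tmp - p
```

float - int returns float (5.9 - 18 = -12.1)

float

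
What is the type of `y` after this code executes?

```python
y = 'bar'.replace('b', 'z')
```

str.replace() returns str

str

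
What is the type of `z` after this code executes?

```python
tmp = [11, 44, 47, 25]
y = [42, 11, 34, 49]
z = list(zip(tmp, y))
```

list(zip(...)) returns a list of tuples

list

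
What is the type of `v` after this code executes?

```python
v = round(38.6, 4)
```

round() with ndigits arg returns float

float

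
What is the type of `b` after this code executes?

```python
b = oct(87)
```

oct() returns str representation

str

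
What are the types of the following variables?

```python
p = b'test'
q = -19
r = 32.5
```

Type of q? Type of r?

q is int; r is float

int, float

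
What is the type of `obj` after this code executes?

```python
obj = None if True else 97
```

Ternary: condition is True, if branch (None) taken → NoneType

NoneType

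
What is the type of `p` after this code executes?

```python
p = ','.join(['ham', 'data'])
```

str.join() returns str

str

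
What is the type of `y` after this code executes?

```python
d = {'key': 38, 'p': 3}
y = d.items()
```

dict.items() returns a dict_items view

dict_items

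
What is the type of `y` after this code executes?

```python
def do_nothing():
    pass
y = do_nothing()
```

A function with no return statement returns None

NoneType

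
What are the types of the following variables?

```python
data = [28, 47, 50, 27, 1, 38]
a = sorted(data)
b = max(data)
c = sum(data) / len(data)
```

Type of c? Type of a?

int / int returns float; sorted() returns list

float, list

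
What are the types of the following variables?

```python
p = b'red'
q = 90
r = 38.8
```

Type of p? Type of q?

p is bytes; q is int

bytes, int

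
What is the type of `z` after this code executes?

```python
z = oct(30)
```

oct() returns str representation

str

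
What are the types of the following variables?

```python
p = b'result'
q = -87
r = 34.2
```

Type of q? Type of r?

q is int; r is float

int, float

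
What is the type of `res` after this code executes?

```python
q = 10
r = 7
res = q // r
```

int // int returns int (10 // 7 = 1)

int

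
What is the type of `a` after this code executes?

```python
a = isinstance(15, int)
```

isinstance() returns bool

bool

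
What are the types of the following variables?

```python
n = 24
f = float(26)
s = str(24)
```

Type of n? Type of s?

n is int; s is str

int, str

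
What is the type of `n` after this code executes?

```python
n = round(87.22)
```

round() with no ndigits arg returns int

int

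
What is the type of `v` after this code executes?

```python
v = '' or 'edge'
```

'or' returns first truthy value ('edge', which is str)

str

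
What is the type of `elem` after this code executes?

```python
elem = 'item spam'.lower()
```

str.lower() returns str

str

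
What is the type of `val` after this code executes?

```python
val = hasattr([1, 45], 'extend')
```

hasattr() returns bool

bool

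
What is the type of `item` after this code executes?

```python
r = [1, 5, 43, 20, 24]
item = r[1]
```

Indexing a list of ints returns int (r[1] = 5)

int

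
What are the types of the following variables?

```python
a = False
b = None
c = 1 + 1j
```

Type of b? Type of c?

b is NoneType; c is complex

NoneType, complex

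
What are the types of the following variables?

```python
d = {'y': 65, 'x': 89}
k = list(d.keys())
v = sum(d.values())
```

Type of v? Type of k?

sum of int values returns int; list(...) returns list

int, list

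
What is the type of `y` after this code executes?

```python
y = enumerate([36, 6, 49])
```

enumerate() returns an enumerate iterator object

enumerate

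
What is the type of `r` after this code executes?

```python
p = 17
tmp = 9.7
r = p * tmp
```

int * float returns float (17 * 9.7 = 164.9)

float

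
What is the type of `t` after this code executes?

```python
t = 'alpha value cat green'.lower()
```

str.lower() returns str

str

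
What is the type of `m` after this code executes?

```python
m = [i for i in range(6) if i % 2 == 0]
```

A list comprehension [...] produces a list

list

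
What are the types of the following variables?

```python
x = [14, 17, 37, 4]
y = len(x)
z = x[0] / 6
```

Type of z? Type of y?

int / int returns float; len() returns int

float, int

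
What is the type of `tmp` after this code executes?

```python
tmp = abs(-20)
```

abs() of int returns int

int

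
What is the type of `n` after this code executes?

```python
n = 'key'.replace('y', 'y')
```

str.replace() returns str

str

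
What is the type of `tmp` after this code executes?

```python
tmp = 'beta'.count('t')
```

str.count() returns int

int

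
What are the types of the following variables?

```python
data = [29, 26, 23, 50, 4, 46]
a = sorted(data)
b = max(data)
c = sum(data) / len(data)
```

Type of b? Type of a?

max of ints returns int; sorted() returns list

int, list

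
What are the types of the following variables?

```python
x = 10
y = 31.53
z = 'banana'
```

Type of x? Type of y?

x is int; y is float

int, float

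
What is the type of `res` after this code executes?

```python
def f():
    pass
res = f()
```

A function with no return statement returns None

NoneType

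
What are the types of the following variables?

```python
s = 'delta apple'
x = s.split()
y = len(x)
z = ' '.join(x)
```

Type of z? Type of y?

str.join() returns str; len() returns int

str, int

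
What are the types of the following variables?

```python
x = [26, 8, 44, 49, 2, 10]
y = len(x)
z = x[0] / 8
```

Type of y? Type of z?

len() returns int; int / int returns float

int, float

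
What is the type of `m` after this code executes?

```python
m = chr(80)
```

chr() returns str (single character)

str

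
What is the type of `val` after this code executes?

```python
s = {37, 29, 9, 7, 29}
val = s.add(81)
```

set.add() returns None (mutates in place)

NoneType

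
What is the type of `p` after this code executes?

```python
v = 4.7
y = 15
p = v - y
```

float - int returns float (4.7 - 15 = -10.3)

float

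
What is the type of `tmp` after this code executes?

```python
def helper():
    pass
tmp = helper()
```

A function with no return statement returns None

NoneType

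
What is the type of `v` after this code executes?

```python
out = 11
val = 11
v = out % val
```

int % int returns int (11 % 11 = 0)

int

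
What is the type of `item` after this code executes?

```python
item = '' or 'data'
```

'or' returns first truthy value ('data', which is str)

str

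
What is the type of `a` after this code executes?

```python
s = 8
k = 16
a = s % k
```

int % int returns int (8 % 16 = 8)

int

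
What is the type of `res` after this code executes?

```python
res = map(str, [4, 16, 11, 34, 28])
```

map() returns a map iterator object

map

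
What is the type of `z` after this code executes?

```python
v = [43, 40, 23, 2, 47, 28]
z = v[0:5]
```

Slicing a list always returns a list

list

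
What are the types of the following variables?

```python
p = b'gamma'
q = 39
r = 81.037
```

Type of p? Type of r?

p is bytes; r is float

bytes, float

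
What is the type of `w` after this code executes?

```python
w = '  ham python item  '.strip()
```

str.strip() returns str

str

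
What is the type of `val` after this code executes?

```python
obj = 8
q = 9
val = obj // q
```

int // int returns int (8 // 9 = 0)

int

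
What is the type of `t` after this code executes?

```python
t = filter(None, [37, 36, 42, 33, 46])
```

filter() returns a filter iterator object

filter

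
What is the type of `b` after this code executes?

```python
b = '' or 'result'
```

'or' returns first truthy value ('result', which is str)

str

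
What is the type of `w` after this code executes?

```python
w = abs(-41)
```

abs() of int returns int

int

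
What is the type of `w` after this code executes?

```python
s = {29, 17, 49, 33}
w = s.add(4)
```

set.add() returns None (mutates in place)

NoneType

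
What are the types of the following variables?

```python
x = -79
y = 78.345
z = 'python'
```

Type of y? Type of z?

y is float; z is str

float, str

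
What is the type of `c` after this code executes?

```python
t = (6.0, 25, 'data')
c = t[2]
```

Index 2 of tuple is 'data' which is str

str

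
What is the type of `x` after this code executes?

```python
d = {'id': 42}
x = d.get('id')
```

dict.get() returns the value (int) when key is found

int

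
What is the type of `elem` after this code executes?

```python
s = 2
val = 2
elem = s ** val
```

int ** positive int returns int (2 ** 2 = 4)

int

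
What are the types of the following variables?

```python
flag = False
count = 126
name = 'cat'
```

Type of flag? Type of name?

flag is bool; name is str

bool, str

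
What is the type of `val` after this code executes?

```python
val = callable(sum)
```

callable() returns bool

bool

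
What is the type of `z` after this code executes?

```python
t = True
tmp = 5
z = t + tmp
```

bool + int returns int (True is 1, so 1 + 5 = 6)

int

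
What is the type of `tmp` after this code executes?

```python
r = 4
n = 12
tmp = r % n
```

int % int returns int (4 % 12 = 4)

int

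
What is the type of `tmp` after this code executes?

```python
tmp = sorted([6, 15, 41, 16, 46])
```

sorted() always returns list

list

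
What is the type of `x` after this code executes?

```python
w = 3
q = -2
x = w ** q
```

int ** negative int returns float

float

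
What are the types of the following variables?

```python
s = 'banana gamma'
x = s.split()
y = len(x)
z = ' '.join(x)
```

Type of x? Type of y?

str.split() returns list; len() returns int

list, int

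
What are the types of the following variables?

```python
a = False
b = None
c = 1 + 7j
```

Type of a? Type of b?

a is bool; b is NoneType

bool, NoneType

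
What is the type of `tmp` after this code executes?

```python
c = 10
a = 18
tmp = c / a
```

int / int always returns float in Python 3 (10 / 18 = 0.555556)

float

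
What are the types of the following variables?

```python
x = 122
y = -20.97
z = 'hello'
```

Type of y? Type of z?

y is float; z is str

float, str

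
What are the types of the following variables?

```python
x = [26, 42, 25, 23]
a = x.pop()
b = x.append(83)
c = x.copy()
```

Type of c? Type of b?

list.copy() returns list; list.append() returns None

list, NoneType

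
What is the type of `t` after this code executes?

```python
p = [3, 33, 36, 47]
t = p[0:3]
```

Slicing a list always returns a list

list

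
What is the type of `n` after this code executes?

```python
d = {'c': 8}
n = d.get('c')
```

dict.get() returns the value (int) when key is found

int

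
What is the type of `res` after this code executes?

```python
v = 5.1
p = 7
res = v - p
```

float - int returns float (5.1 - 7 = -1.9)

float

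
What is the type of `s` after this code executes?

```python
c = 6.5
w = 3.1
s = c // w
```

float // float returns float (floor division preserves float type)

float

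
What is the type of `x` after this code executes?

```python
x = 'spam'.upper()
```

str.upper() returns str

str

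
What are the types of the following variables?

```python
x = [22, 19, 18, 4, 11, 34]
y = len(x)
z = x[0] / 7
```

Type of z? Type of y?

int / int returns float; len() returns int

float, int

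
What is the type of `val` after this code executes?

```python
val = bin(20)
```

bin() returns str representation

str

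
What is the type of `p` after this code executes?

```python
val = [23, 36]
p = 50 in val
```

'in' operator returns bool

bool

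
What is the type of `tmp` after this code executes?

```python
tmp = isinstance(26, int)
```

isinstance() returns bool

bool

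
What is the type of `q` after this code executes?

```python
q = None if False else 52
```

Ternary: condition is False, else branch (52) taken → int

int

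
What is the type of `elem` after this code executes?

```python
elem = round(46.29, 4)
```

round() with ndigits arg returns float

float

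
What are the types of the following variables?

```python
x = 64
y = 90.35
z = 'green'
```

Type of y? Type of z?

y is float; z is str

float, str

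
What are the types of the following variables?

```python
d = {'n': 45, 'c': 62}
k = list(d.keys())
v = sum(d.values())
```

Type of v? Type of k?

sum of int values returns int; list(...) returns list

int, list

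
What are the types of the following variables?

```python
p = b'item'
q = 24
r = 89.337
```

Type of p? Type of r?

p is bytes; r is float

bytes, float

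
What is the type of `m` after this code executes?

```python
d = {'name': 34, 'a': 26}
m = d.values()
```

.values() returns a dict_values view object

dict_values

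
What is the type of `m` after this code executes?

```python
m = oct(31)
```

oct() returns str representation

str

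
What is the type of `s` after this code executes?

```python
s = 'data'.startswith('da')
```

str.startswith() returns bool

bool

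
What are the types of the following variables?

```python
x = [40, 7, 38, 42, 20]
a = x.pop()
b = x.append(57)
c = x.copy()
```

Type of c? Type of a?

list.copy() returns list; list.pop() returns the element (int)

list, int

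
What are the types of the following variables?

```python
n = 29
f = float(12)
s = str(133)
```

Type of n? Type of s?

n is int; s is str

int, str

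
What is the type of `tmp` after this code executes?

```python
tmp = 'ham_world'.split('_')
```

str.split() returns list

list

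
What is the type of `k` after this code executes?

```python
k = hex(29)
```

hex() returns str representation

str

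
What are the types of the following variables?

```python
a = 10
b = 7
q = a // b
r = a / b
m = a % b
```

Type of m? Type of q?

int % int returns int; int // int returns int

int, int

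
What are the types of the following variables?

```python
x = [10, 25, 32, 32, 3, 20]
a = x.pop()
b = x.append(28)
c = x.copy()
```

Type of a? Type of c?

list.pop() returns the element (int); list.copy() returns list

int, list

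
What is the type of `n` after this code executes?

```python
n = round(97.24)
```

round() with no ndigits arg returns int

int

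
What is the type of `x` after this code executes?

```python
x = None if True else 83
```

Ternary: condition is True, if branch (None) taken → NoneType

NoneType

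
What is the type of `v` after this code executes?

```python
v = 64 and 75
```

'and' returns the last value when all truthy (75, which is int)

int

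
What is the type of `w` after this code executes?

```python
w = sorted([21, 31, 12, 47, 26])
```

sorted() always returns list

list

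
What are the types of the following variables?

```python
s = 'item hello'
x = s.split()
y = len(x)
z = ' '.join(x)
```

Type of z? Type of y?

str.join() returns str; len() returns int

str, int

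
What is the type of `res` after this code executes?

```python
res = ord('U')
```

ord() returns int (Unicode code point)

int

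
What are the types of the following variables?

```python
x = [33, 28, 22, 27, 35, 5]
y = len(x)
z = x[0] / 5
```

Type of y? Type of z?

len() returns int; int / int returns float

int, float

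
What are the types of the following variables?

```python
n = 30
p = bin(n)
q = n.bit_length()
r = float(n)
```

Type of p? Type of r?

bin() returns str; float() returns float

str, float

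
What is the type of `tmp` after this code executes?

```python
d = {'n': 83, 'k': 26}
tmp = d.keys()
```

.keys() returns a dict_keys view object

dict_keys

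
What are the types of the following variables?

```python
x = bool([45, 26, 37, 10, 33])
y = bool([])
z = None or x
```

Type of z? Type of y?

None or <bool> returns the bool; bool() returns bool

bool, bool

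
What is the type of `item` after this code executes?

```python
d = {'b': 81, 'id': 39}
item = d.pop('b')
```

dict.pop() returns the value (int)

int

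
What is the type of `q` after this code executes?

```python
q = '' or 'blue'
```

'or' returns first truthy value ('blue', which is str)

str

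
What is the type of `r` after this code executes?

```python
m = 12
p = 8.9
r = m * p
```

int * float returns float (12 * 8.9 = 106.8)

float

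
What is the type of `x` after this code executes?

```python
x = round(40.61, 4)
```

round() with ndigits arg returns float

float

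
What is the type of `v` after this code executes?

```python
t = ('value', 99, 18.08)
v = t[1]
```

Index 1 of tuple is 99 which is int

int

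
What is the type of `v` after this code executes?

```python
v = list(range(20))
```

list(range(...)) returns list

list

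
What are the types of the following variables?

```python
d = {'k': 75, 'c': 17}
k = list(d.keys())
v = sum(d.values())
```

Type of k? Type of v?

list(...) returns list; sum of int values returns int

list, int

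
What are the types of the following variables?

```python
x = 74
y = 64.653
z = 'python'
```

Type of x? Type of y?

x is int; y is float

int, float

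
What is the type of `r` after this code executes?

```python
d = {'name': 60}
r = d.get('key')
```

dict.get() returns None when key 'key' is not found and no default given

NoneType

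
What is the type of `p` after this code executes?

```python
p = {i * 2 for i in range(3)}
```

A set comprehension {expr for x in iterable} produces a set

set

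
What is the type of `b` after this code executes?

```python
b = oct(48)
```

oct() returns str representation

str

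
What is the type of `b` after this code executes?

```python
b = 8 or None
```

'or' returns first truthy value (8, int)

int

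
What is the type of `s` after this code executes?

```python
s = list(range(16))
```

list(range(...)) returns list

list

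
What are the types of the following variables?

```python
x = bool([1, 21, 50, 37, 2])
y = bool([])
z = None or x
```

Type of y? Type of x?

bool() returns bool; bool() returns bool

bool, bool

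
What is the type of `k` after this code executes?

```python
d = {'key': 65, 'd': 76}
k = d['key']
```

Accessing dict[str, int] with key 'key' returns int value 65

int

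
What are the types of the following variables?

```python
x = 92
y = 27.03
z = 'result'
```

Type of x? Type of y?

x is int; y is float

int, float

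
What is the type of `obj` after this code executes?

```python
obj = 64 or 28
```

'or' returns the first truthy value (64, which is int)

int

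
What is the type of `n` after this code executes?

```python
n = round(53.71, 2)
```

round() with ndigits arg returns float

float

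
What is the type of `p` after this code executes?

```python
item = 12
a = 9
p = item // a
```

int // int returns int (12 // 9 = 1)

int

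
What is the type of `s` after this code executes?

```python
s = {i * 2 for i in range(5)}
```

A set comprehension {expr for x in iterable} produces a set

set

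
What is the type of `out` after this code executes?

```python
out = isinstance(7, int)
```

isinstance() returns bool

bool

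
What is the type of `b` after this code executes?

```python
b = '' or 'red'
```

'or' returns first truthy value ('red', which is str)

str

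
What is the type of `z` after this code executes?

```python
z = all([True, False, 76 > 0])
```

all() returns bool

bool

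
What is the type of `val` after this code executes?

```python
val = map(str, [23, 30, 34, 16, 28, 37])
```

map() returns a map iterator object

map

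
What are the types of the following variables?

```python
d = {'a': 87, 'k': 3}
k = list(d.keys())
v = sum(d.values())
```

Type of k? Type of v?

list(...) returns list; sum of int values returns int

list, int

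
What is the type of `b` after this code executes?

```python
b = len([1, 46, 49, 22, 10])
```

len() always returns int

int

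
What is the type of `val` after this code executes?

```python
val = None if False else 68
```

Ternary: condition is False, else branch (68) taken → int

int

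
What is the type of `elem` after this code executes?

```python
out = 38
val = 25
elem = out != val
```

Comparison operators return bool

bool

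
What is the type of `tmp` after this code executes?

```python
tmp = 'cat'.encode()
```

str.encode() returns bytes

bytes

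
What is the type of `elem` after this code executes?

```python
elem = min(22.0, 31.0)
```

min() of floats returns float

float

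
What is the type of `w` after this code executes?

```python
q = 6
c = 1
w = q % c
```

int % int returns int (6 % 1 = 0)

int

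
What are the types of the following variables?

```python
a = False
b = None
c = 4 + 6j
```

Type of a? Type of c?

a is bool; c is complex

bool, complex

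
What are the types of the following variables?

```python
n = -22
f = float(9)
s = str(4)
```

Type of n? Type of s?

n is int; s is str

int, str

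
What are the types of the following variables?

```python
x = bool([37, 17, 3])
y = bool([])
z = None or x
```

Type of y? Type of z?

bool() returns bool; None or <bool> returns the bool

bool, bool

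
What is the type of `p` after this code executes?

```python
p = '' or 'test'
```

'or' returns first truthy value ('test', which is str)

str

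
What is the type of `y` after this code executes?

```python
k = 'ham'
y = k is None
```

'is' comparison returns bool

bool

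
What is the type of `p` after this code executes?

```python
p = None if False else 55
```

Ternary: condition is False, else branch (55) taken → int

int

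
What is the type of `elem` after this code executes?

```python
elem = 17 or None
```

'or' returns first truthy value (17, int)

int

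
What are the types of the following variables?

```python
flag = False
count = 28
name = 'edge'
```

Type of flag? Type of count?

flag is bool; count is int

bool, int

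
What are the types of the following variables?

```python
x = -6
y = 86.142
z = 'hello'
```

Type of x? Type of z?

x is int; z is str

int, str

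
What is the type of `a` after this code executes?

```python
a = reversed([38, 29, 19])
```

reversed() on a list returns a list_reverseiterator

list_reverseiterator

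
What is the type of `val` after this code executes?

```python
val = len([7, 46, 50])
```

len() always returns int

int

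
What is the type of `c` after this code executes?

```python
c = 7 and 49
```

'and' returns the last value when all truthy (49, which is int)

int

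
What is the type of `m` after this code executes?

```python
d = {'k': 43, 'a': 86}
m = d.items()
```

dict.items() returns a dict_items view

dict_items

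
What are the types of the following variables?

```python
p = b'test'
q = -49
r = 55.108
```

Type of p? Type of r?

p is bytes; r is float

bytes, float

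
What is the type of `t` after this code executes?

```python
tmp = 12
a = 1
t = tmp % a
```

int % int returns int (12 % 1 = 0)

int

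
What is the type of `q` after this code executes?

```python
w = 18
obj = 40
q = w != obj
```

Comparison operators return bool

bool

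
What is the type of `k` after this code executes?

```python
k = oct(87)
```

oct() returns str representation

str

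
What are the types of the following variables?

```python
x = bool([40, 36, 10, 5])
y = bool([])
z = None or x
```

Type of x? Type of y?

bool() returns bool; bool() returns bool

bool, bool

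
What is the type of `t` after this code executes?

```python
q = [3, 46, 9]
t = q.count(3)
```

list.count() returns int

int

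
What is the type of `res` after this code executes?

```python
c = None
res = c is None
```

'is' comparison returns bool

bool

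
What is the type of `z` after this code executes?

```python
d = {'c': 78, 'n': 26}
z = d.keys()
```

.keys() returns a dict_keys view object

dict_keys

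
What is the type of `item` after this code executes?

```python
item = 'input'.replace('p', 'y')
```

str.replace() returns str

str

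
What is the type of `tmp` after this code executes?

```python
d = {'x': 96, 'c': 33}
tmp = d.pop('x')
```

dict.pop() returns the value (int)

int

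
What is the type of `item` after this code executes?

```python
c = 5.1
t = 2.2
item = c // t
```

float // float returns float (floor division preserves float type)

float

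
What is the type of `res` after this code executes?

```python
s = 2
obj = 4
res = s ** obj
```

int ** positive int returns int (2 ** 4 = 16)

int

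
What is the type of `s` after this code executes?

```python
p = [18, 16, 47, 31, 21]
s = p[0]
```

Indexing a list of ints returns int (p[0] = 18)

int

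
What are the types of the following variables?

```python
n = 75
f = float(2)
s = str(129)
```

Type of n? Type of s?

n is int; s is str

int, str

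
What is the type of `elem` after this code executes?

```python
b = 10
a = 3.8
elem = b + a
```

int + float returns float (10 + 3.8 = 13.8)

float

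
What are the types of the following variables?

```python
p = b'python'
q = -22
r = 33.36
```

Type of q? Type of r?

q is int; r is float

int, float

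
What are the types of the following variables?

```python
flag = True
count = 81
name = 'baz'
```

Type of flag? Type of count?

flag is bool; count is int

bool, int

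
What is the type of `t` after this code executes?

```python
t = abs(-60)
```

abs() of int returns int

int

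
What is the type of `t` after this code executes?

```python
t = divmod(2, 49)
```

divmod() returns a tuple (quotient, remainder)

tuple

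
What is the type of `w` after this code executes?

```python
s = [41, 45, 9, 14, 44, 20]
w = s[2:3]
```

Slicing a list always returns a list

list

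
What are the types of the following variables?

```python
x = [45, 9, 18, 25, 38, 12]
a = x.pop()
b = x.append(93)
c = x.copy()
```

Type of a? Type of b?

list.pop() returns the element (int); list.append() returns None

int, NoneType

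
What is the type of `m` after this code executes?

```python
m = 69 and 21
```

'and' returns the last value when all truthy (21, which is int)

int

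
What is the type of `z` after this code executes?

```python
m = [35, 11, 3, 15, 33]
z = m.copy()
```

list.copy() returns list

list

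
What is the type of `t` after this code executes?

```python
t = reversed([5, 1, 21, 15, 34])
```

reversed() on a list returns a list_reverseiterator

list_reverseiterator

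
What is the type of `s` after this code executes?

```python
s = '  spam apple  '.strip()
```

str.strip() returns str

str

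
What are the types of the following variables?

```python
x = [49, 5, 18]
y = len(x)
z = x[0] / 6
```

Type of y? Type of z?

len() returns int; int / int returns float

int, float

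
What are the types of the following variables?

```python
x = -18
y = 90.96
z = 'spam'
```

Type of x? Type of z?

x is int; z is str

int, str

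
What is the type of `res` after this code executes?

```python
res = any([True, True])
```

any() returns bool

bool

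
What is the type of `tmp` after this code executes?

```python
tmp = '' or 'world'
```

'or' returns first truthy value ('world', which is str)

str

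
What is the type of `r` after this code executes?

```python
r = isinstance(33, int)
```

isinstance() returns bool

bool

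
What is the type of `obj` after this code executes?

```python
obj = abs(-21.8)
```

abs() of float returns float

float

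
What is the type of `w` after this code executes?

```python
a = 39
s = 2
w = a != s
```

Comparison operators return bool

bool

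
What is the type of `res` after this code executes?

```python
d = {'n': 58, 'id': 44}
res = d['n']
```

Accessing dict[str, int] with key 'n' returns int value 58

int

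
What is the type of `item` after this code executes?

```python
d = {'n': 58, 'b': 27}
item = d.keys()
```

.keys() returns a dict_keys view object

dict_keys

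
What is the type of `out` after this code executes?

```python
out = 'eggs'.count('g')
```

str.count() returns int

int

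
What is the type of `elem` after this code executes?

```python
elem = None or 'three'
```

'or' with None returns the other value ('three', str)

str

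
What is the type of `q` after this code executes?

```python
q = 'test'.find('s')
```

str.find() returns int (index, or -1)

int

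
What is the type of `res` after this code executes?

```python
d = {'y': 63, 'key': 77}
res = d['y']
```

Accessing dict[str, int] with key 'y' returns int value 63

int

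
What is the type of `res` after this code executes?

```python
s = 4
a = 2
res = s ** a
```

int ** positive int returns int (4 ** 2 = 16)

int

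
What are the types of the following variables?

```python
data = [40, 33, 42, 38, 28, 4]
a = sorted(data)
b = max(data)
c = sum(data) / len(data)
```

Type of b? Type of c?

max of ints returns int; int / int returns float

int, float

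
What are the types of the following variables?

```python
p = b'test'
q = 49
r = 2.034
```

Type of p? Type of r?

p is bytes; r is float

bytes, float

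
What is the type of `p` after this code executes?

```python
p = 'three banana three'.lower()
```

str.lower() returns str

str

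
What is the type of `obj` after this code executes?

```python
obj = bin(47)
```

bin() returns str representation

str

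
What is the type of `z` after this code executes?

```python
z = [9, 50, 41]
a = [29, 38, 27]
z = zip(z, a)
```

zip() returns a zip iterator object

zip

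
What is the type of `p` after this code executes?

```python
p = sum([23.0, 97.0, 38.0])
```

sum() of floats returns float

float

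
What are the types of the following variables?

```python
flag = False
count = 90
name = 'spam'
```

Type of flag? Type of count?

flag is bool; count is int

bool, int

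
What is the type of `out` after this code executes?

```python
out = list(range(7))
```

list(range(...)) returns list

list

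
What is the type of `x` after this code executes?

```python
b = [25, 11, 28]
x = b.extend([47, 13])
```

list.extend() returns None

NoneType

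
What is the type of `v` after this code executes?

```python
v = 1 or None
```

'or' returns first truthy value (1, int)

int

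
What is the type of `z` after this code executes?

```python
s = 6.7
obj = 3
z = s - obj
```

float - int returns float (6.7 - 3 = 3.7)

float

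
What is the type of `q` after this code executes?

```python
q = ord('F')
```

ord() returns int (Unicode code point)

int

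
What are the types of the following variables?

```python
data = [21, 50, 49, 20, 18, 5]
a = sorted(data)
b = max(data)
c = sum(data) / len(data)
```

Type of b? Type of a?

max of ints returns int; sorted() returns list

int, list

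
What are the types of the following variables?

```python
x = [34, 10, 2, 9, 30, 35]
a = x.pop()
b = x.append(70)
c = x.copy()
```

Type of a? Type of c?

list.pop() returns the element (int); list.copy() returns list

int, list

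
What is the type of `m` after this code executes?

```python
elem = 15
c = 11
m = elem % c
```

int % int returns int (15 % 11 = 4)

int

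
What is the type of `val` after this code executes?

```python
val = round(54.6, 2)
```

round() with ndigits arg returns float

float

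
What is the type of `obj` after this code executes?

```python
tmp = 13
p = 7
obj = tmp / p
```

int / int always returns float in Python 3 (13 / 7 = 1.85714)

float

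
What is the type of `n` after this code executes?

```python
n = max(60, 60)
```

max() of ints returns int

int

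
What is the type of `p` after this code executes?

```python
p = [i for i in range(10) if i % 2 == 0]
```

A list comprehension [...] produces a list

list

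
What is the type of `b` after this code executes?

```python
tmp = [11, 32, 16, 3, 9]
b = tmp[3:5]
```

Slicing a list always returns a list

list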